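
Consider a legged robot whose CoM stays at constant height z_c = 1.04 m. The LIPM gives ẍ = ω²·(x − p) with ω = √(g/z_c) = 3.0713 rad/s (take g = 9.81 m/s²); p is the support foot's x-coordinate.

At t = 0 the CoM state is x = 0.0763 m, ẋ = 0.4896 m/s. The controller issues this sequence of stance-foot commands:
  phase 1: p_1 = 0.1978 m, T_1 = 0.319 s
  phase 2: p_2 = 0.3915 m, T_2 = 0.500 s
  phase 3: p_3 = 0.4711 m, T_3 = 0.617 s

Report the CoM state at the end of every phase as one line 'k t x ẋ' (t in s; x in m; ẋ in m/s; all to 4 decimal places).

phase 1: p=0.1978, T=0.319, ωT=0.979745, cosh=1.519592, sinh=1.144185; start (x,ẋ)=(0.076300, 0.489600) → end (x,ẋ)=(0.195566, 0.317025)
phase 2: p=0.3915, T=0.500, ωT=1.535650, cosh=2.429830, sinh=2.214514; start (x,ẋ)=(0.195566, 0.317025) → end (x,ẋ)=(0.143999, -0.562319)
phase 3: p=0.4711, T=0.617, ωT=1.894992, cosh=3.401408, sinh=3.251088; start (x,ẋ)=(0.143999, -0.562319) → end (x,ẋ)=(-1.236741, -5.178806)

1 0.3190 0.1956 0.3170
2 0.8190 0.1440 -0.5623
3 1.4360 -1.2367 -5.1788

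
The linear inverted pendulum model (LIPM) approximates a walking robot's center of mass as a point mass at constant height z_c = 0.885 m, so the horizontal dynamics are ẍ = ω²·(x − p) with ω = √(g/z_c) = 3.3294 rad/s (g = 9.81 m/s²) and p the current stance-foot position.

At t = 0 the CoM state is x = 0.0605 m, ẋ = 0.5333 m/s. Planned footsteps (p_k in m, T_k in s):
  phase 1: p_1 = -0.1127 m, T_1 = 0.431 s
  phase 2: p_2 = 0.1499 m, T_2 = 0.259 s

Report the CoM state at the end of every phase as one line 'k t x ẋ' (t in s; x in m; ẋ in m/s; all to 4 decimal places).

1 0.4310 0.5889 2.3255
2 0.6900 1.4422 4.6674

phase 1: p=-0.1127, T=0.431, ωT=1.434971, cosh=2.218824, sinh=1.980701; start (x,ẋ)=(0.060500, 0.533300) → end (x,ẋ)=(0.588867, 2.325474)
phase 2: p=0.1499, T=0.259, ωT=0.862315, cosh=1.395410, sinh=0.973227; start (x,ẋ)=(0.588867, 2.325474) → end (x,ẋ)=(1.442205, 4.667358)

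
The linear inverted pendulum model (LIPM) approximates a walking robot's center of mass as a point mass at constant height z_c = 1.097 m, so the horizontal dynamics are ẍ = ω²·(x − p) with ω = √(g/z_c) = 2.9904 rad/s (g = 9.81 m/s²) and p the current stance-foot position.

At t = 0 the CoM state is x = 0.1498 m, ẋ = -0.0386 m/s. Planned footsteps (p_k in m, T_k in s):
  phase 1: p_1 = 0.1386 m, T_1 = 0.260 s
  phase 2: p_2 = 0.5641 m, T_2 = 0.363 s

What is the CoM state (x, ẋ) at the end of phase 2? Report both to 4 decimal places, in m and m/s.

phase 1: p=0.1386, T=0.260, ωT=0.777504, cosh=1.317793, sinh=0.858241; start (x,ẋ)=(0.149800, -0.038600) → end (x,ẋ)=(0.142281, -0.022122)
phase 2: p=0.5641, T=0.363, ωT=1.085515, cosh=1.649346, sinh=1.311619; start (x,ẋ)=(0.142281, -0.022122) → end (x,ẋ)=(-0.141328, -1.690972)

x = -0.1413, ẋ = -1.6910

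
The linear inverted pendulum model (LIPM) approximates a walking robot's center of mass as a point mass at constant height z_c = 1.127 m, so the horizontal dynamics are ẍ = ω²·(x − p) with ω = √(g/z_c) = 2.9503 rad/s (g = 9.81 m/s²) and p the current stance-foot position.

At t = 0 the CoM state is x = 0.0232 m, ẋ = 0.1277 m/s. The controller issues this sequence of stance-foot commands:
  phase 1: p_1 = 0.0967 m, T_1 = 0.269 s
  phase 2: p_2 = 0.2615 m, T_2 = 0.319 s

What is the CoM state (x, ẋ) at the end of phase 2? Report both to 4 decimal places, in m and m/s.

phase 1: p=0.0967, T=0.269, ωT=0.793631, cosh=1.331805, sinh=0.879605; start (x,ẋ)=(0.023200, 0.127700) → end (x,ẋ)=(0.036885, -0.020668)
phase 2: p=0.2615, T=0.319, ωT=0.941146, cosh=1.476548, sinh=1.086368; start (x,ẋ)=(0.036885, -0.020668) → end (x,ẋ)=(-0.077766, -0.750434)

x = -0.0778, ẋ = -0.7504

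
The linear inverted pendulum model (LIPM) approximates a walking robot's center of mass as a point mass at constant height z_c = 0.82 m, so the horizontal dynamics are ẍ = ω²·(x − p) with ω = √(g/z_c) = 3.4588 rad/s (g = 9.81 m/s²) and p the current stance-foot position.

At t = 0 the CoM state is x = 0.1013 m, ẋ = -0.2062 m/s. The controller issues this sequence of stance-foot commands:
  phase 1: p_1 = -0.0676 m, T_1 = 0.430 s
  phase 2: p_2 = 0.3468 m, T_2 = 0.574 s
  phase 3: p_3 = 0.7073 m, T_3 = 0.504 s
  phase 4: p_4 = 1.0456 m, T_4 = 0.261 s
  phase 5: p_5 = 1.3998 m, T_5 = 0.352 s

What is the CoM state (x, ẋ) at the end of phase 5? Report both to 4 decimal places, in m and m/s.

x = 2.7276, ẋ = 5.1254

phase 1: p=-0.0676, T=0.430, ωT=1.487284, cosh=2.325523, sinh=2.099538; start (x,ẋ)=(0.101300, -0.206200) → end (x,ẋ)=(0.200015, 0.747009)
phase 2: p=0.3468, T=0.574, ωT=1.985351, cosh=3.709468, sinh=3.572136; start (x,ẋ)=(0.200015, 0.747009) → end (x,ẋ)=(0.573791, 0.957429)
phase 3: p=0.7073, T=0.504, ωT=1.743235, cosh=2.945379, sinh=2.770426; start (x,ẋ)=(0.573791, 0.957429) → end (x,ẋ)=(1.080945, 1.540660)
phase 4: p=1.0456, T=0.261, ωT=0.902747, cosh=1.435911, sinh=1.030457; start (x,ẋ)=(1.080945, 1.540660) → end (x,ẋ)=(1.555351, 2.338227)
phase 5: p=1.3998, T=0.352, ωT=1.217498, cosh=1.837346, sinh=1.541376; start (x,ẋ)=(1.555351, 2.338227) → end (x,ẋ)=(2.727606, 5.125424)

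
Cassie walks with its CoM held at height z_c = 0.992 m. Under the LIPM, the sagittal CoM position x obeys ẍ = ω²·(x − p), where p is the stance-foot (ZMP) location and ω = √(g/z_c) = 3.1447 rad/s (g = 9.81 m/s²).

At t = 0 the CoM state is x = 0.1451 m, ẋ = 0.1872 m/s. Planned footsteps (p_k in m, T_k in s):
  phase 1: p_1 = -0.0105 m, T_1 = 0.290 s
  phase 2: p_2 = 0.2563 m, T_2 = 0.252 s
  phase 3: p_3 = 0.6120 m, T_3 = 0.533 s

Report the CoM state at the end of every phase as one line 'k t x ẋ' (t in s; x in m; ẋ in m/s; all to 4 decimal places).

phase 1: p=-0.0105, T=0.290, ωT=0.911963, cosh=1.445469, sinh=1.043735; start (x,ẋ)=(0.145100, 0.187200) → end (x,ẋ)=(0.276547, 0.781307)
phase 2: p=0.2563, T=0.252, ωT=0.792464, cosh=1.330780, sinh=0.878053; start (x,ẋ)=(0.276547, 0.781307) → end (x,ẋ)=(0.501399, 1.095655)
phase 3: p=0.6120, T=0.533, ωT=1.676125, cosh=2.765951, sinh=2.578854; start (x,ẋ)=(0.501399, 1.095655) → end (x,ẋ)=(1.204589, 2.133583)

1 0.2900 0.2765 0.7813
2 0.5420 0.5014 1.0957
3 1.0750 1.2046 2.1336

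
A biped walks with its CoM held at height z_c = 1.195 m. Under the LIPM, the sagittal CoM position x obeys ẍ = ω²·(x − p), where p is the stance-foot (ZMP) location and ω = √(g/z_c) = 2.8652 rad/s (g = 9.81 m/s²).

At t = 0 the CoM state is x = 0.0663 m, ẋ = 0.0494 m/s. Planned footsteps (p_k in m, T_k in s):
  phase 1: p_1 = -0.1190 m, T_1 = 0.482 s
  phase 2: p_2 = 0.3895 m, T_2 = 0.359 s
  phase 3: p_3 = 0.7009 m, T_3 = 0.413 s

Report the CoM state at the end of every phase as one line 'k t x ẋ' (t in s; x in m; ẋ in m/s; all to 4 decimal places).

1 0.4820 0.3051 1.0940
2 0.8410 0.7221 1.4306
3 1.2540 1.4775 2.6445

phase 1: p=-0.1190, T=0.482, ωT=1.381026, cosh=2.115152, sinh=1.863832; start (x,ẋ)=(0.066300, 0.049400) → end (x,ẋ)=(0.305073, 1.094037)
phase 2: p=0.3895, T=0.359, ωT=1.028607, cosh=1.577335, sinh=1.219831; start (x,ẋ)=(0.305073, 1.094037) → end (x,ẋ)=(0.722105, 1.430585)
phase 3: p=0.7009, T=0.413, ωT=1.183328, cosh=1.785740, sinh=1.479482; start (x,ẋ)=(0.722105, 1.430585) → end (x,ẋ)=(1.477467, 2.644541)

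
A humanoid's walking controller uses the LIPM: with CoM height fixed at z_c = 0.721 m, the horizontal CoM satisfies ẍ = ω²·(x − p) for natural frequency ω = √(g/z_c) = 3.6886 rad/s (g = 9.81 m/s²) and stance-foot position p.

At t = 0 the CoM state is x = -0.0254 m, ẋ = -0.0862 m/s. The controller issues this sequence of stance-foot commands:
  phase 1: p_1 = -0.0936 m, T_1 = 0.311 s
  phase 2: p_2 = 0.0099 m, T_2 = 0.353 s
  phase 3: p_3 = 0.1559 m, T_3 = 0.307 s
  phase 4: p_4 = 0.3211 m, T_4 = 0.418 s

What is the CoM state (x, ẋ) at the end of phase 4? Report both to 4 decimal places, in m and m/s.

x = -0.1423, ẋ = -1.5366

phase 1: p=-0.0936, T=0.311, ωT=1.147155, cosh=1.733379, sinh=1.415840; start (x,ẋ)=(-0.025400, -0.086200) → end (x,ẋ)=(-0.008471, 0.206755)
phase 2: p=0.0099, T=0.353, ωT=1.302076, cosh=1.974444, sinh=1.702477; start (x,ẋ)=(-0.008471, 0.206755) → end (x,ẋ)=(0.069056, 0.292862)
phase 3: p=0.1559, T=0.307, ωT=1.132400, cosh=1.712677, sinh=1.390418; start (x,ẋ)=(0.069056, 0.292862) → end (x,ẋ)=(0.117559, 0.056182)
phase 4: p=0.3211, T=0.418, ωT=1.541835, cosh=2.443572, sinh=2.229584; start (x,ẋ)=(0.117559, 0.056182) → end (x,ẋ)=(-0.142308, -1.536645)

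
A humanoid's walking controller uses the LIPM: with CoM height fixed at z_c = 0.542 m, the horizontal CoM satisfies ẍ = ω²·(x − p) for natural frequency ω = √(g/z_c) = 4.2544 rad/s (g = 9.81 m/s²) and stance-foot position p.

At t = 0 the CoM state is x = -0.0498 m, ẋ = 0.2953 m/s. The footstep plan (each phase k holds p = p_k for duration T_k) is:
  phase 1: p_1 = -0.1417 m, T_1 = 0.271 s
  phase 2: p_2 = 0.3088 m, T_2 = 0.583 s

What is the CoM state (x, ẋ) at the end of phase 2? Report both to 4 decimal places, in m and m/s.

x = 0.6513, ẋ = 1.6150

phase 1: p=-0.1417, T=0.271, ωT=1.152942, cosh=1.741603, sinh=1.425896; start (x,ẋ)=(-0.049800, 0.295300) → end (x,ẋ)=(0.117325, 1.071791)
phase 2: p=0.3088, T=0.583, ωT=2.480315, cosh=6.014373, sinh=5.930656; start (x,ẋ)=(0.117325, 1.071791) → end (x,ẋ)=(0.651284, 1.614986)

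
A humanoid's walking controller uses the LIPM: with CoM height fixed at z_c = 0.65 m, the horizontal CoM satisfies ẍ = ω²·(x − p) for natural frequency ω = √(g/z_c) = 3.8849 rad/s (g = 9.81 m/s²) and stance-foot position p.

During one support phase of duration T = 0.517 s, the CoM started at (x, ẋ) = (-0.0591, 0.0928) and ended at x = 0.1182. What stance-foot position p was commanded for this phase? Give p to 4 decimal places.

p = -0.0913

ωT = 3.8849·0.517 = 2.008493; cosh(ωT) = 3.793136, sinh(ωT) = 3.658945
x(T) = p + (x₀−p)·cosh(ωT) + (ẋ₀/ω)·sinh(ωT) ⇒ p·(1 − cosh) = x(T) − x₀·cosh − (ẋ₀/ω)·sinh
numerator   = 0.1182 − (-0.0591)·3.793136 − (0.0928/3.8849)·3.658945 = 0.254972
denominator = 1 − 3.793136 = -2.793136
p = 0.254972 / -2.793136 = -0.0913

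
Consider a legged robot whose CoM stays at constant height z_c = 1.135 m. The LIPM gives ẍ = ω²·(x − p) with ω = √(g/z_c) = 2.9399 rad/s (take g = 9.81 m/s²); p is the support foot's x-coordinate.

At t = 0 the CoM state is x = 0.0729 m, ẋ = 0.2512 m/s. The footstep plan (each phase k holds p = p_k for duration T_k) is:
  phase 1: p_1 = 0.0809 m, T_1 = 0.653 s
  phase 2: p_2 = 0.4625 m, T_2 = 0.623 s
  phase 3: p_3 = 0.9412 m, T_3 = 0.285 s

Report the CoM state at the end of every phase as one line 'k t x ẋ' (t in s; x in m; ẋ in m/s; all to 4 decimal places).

phase 1: p=0.0809, T=0.653, ωT=1.919755, cosh=3.482964, sinh=3.336321; start (x,ẋ)=(0.072900, 0.251200) → end (x,ẋ)=(0.338109, 0.796453)
phase 2: p=0.4625, T=0.623, ωT=1.831558, cosh=3.201884, sinh=3.041720; start (x,ẋ)=(0.338109, 0.796453) → end (x,ẋ)=(0.888250, 1.437798)
phase 3: p=0.9412, T=0.285, ωT=0.837871, cosh=1.372036, sinh=0.939406; start (x,ẋ)=(0.888250, 1.437798) → end (x,ẋ)=(1.327980, 1.826476)

1 0.6530 0.3381 0.7965
2 1.2760 0.8883 1.4378
3 1.5610 1.3280 1.8265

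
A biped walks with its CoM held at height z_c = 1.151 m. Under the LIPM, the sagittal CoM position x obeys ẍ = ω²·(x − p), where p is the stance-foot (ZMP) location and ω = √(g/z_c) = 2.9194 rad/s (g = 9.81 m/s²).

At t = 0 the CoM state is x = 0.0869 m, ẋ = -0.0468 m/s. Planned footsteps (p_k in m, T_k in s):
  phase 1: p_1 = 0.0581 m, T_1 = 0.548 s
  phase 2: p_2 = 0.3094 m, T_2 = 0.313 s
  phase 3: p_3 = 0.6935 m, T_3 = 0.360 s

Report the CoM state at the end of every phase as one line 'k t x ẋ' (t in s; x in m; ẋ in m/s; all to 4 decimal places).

1 0.5480 0.0942 0.0791
2 0.8610 0.0263 -0.5428
3 1.2210 -0.6107 -3.3164

phase 1: p=0.0581, T=0.548, ωT=1.599831, cosh=2.577064, sinh=2.375133; start (x,ẋ)=(0.086900, -0.046800) → end (x,ẋ)=(0.094244, 0.079092)
phase 2: p=0.3094, T=0.313, ωT=0.913772, cosh=1.447360, sinh=1.046351; start (x,ẋ)=(0.094244, 0.079092) → end (x,ẋ)=(0.026340, -0.542766)
phase 3: p=0.6935, T=0.360, ωT=1.050984, cosh=1.605029, sinh=1.255435; start (x,ẋ)=(0.026340, -0.542766) → end (x,ẋ)=(-0.610718, -3.316376)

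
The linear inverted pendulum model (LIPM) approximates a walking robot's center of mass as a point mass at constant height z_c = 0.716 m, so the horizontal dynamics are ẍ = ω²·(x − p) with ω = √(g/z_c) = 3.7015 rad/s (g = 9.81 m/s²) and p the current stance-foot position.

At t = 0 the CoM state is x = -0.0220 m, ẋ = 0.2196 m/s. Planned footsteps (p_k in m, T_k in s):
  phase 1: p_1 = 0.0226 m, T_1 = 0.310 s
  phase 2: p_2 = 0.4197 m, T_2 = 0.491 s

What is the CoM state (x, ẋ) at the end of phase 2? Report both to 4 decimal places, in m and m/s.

phase 1: p=0.0226, T=0.310, ωT=1.147465, cosh=1.733819, sinh=1.416378; start (x,ẋ)=(-0.022000, 0.219600) → end (x,ẋ)=(0.029302, 0.146921)
phase 2: p=0.4197, T=0.491, ωT=1.817436, cosh=3.159249, sinh=2.996808; start (x,ẋ)=(0.029302, 0.146921) → end (x,ẋ)=(-0.694716, -3.866406)

x = -0.6947, ẋ = -3.8664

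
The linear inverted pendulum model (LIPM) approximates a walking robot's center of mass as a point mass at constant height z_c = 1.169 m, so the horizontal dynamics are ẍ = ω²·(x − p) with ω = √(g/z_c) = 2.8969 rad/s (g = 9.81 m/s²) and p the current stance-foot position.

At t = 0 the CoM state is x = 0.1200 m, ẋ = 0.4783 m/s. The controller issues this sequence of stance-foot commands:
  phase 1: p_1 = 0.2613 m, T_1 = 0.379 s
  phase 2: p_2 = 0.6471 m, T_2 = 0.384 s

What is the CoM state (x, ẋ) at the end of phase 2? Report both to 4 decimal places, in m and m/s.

phase 1: p=0.2613, T=0.379, ωT=1.097925, cosh=1.665751, sinh=1.332188; start (x,ẋ)=(0.120000, 0.478300) → end (x,ẋ)=(0.245884, 0.251421)
phase 2: p=0.6471, T=0.384, ωT=1.112410, cosh=1.685222, sinh=1.356456; start (x,ẋ)=(0.245884, 0.251421) → end (x,ẋ)=(0.088688, -1.152886)

x = 0.0887, ẋ = -1.1529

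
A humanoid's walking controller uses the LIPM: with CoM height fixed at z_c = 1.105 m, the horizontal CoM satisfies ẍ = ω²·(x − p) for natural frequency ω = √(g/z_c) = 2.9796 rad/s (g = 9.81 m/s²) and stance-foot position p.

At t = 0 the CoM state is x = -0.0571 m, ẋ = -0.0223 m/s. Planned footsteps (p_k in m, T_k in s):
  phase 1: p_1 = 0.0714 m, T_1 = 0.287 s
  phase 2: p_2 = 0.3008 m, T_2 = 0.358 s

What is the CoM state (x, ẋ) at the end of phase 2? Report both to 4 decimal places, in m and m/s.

x = -0.5454, ẋ = -2.2335

phase 1: p=0.0714, T=0.287, ωT=0.855145, cosh=1.388469, sinh=0.963247; start (x,ẋ)=(-0.057100, -0.022300) → end (x,ẋ)=(-0.114227, -0.399770)
phase 2: p=0.3008, T=0.358, ωT=1.066697, cosh=1.624954, sinh=1.280811; start (x,ẋ)=(-0.114227, -0.399770) → end (x,ẋ)=(-0.545446, -2.233478)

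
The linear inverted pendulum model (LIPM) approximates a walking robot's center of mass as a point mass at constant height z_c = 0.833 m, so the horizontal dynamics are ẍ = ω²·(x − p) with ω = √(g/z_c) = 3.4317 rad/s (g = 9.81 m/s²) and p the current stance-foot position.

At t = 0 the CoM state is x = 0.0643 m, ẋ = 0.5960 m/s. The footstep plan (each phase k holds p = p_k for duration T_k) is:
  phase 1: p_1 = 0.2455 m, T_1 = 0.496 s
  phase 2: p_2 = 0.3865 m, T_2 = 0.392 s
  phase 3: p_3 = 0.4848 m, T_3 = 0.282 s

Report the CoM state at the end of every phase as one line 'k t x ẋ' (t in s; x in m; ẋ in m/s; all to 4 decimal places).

phase 1: p=0.2455, T=0.496, ωT=1.702123, cosh=2.833939, sinh=2.651643; start (x,ẋ)=(0.064300, 0.596000) → end (x,ẋ)=(0.192514, 0.040172)
phase 2: p=0.3865, T=0.392, ωT=1.345226, cosh=2.049768, sinh=1.789287; start (x,ẋ)=(0.192514, 0.040172) → end (x,ẋ)=(0.009819, -1.108788)
phase 3: p=0.4848, T=0.282, ωT=0.967739, cosh=1.505964, sinh=1.126023; start (x,ẋ)=(0.009819, -1.108788) → end (x,ẋ)=(-0.594324, -3.505203)

1 0.4960 0.1925 0.0402
2 0.8880 0.0098 -1.1088
3 1.1700 -0.5943 -3.5052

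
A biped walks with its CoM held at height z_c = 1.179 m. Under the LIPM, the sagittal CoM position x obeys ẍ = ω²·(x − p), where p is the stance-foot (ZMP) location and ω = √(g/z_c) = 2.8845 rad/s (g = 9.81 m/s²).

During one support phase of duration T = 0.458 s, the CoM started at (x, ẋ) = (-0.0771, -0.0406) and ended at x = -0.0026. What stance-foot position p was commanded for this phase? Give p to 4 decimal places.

ωT = 2.8845·0.458 = 1.321101; cosh(ωT) = 2.007193, sinh(ωT) = 1.740352
x(T) = p + (x₀−p)·cosh(ωT) + (ẋ₀/ω)·sinh(ωT) ⇒ p·(1 − cosh) = x(T) − x₀·cosh − (ẋ₀/ω)·sinh
numerator   = -0.0026 − (-0.0771)·2.007193 − (-0.0406/2.8845)·1.740352 = 0.176650
denominator = 1 − 2.007193 = -1.007193
p = 0.176650 / -1.007193 = -0.1754

p = -0.1754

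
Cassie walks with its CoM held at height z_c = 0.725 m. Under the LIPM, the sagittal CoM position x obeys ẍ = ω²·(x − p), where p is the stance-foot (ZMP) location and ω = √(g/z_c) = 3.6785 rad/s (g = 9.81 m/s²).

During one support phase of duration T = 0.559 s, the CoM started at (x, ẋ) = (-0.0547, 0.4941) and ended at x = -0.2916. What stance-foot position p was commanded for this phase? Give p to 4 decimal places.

p = 0.1987

ωT = 3.6785·0.559 = 2.056282; cosh(ωT) = 3.972389, sinh(ωT) = 3.844460
x(T) = p + (x₀−p)·cosh(ωT) + (ẋ₀/ω)·sinh(ωT) ⇒ p·(1 − cosh) = x(T) − x₀·cosh − (ẋ₀/ω)·sinh
numerator   = -0.2916 − (-0.0547)·3.972389 − (0.4941/3.6785)·3.844460 = -0.590702
denominator = 1 − 3.972389 = -2.972389
p = -0.590702 / -2.972389 = 0.1987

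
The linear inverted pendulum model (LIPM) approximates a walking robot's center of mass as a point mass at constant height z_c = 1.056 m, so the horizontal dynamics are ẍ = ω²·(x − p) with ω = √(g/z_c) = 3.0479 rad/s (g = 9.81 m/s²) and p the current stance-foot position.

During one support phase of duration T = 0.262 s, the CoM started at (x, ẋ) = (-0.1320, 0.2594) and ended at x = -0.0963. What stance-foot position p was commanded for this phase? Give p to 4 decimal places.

ωT = 3.0479·0.262 = 0.798550; cosh(ωT) = 1.336148, sinh(ωT) = 0.886167
x(T) = p + (x₀−p)·cosh(ωT) + (ẋ₀/ω)·sinh(ωT) ⇒ p·(1 − cosh) = x(T) − x₀·cosh − (ẋ₀/ω)·sinh
numerator   = -0.0963 − (-0.1320)·1.336148 − (0.2594/3.0479)·0.886167 = 0.004652
denominator = 1 − 1.336148 = -0.336148
p = 0.004652 / -0.336148 = -0.0138

p = -0.0138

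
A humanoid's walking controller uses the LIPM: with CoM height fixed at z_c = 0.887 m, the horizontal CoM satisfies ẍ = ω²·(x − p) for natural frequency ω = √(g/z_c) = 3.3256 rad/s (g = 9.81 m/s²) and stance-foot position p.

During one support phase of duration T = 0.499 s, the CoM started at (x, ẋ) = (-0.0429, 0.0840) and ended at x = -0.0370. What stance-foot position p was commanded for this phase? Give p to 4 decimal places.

p = -0.0092

ωT = 3.3256·0.499 = 1.659474; cosh(ωT) = 2.723393, sinh(ωT) = 2.533154
x(T) = p + (x₀−p)·cosh(ωT) + (ẋ₀/ω)·sinh(ωT) ⇒ p·(1 − cosh) = x(T) − x₀·cosh − (ẋ₀/ω)·sinh
numerator   = -0.0370 − (-0.0429)·2.723393 − (0.0840/3.3256)·2.533154 = 0.015850
denominator = 1 − 2.723393 = -1.723393
p = 0.015850 / -1.723393 = -0.0092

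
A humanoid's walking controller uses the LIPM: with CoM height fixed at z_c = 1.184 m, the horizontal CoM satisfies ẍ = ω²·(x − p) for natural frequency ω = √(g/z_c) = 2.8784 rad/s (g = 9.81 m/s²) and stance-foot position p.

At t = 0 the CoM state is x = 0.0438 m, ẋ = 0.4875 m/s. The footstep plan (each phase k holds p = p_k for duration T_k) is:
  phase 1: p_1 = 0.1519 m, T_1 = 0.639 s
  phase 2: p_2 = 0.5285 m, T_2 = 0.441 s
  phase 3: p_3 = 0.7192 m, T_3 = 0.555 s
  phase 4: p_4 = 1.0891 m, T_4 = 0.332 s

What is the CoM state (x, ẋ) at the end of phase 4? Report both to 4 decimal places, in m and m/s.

x = -0.4968, ẋ = -4.0863

phase 1: p=0.1519, T=0.639, ωT=1.839298, cosh=3.225523, sinh=3.066594; start (x,ẋ)=(0.043800, 0.487500) → end (x,ẋ)=(0.322594, 0.618256)
phase 2: p=0.5285, T=0.441, ωT=1.269374, cosh=1.919816, sinh=1.638809; start (x,ẋ)=(0.322594, 0.618256) → end (x,ẋ)=(0.485202, 0.215652)
phase 3: p=0.7192, T=0.555, ωT=1.597512, cosh=2.571562, sinh=2.369163; start (x,ẋ)=(0.485202, 0.215652) → end (x,ẋ)=(0.294958, -1.041167)
phase 4: p=1.0891, T=0.332, ωT=0.955629, cosh=1.492438, sinh=1.107867; start (x,ẋ)=(0.294958, -1.041167) → end (x,ẋ)=(-0.496842, -4.086305)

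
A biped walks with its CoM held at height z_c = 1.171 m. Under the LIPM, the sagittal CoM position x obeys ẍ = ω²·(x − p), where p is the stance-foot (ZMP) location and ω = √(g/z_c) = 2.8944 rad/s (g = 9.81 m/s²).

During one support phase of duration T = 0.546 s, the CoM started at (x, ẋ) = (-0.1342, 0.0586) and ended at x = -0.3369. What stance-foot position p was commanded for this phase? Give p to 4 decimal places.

p = 0.0289

ωT = 2.8944·0.546 = 1.580342; cosh(ωT) = 2.531262, sinh(ωT) = 2.325357
x(T) = p + (x₀−p)·cosh(ωT) + (ẋ₀/ω)·sinh(ωT) ⇒ p·(1 − cosh) = x(T) − x₀·cosh − (ẋ₀/ω)·sinh
numerator   = -0.3369 − (-0.1342)·2.531262 − (0.0586/2.8944)·2.325357 = -0.044284
denominator = 1 − 2.531262 = -1.531262
p = -0.044284 / -1.531262 = 0.0289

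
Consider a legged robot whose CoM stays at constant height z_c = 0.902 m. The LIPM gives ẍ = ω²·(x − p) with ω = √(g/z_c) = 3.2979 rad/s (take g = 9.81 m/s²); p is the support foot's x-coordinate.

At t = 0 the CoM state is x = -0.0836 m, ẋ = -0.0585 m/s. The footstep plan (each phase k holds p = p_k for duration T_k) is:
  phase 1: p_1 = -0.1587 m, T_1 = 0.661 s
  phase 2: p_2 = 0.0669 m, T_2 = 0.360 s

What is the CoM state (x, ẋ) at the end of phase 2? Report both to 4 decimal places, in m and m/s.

phase 1: p=-0.1587, T=0.661, ωT=2.179912, cosh=4.479289, sinh=4.366238; start (x,ẋ)=(-0.083600, -0.058500) → end (x,ẋ)=(0.100244, 0.819358)
phase 2: p=0.0669, T=0.360, ωT=1.187244, cosh=1.791548, sinh=1.486487; start (x,ẋ)=(0.100244, 0.819358) → end (x,ẋ)=(0.495952, 1.631379)

x = 0.4960, ẋ = 1.6314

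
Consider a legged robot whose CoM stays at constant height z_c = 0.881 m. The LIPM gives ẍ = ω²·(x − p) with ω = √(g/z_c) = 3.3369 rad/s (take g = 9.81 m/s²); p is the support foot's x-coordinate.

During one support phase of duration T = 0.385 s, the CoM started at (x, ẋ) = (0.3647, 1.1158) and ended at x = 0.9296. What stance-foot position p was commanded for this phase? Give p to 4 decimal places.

ωT = 3.3369·0.385 = 1.284706; cosh(ωT) = 1.945170, sinh(ωT) = 1.668438
x(T) = p + (x₀−p)·cosh(ωT) + (ẋ₀/ω)·sinh(ωT) ⇒ p·(1 − cosh) = x(T) − x₀·cosh − (ẋ₀/ω)·sinh
numerator   = 0.9296 − (0.3647)·1.945170 − (1.1158/3.3369)·1.668438 = -0.337699
denominator = 1 − 1.945170 = -0.945170
p = -0.337699 / -0.945170 = 0.3573

p = 0.3573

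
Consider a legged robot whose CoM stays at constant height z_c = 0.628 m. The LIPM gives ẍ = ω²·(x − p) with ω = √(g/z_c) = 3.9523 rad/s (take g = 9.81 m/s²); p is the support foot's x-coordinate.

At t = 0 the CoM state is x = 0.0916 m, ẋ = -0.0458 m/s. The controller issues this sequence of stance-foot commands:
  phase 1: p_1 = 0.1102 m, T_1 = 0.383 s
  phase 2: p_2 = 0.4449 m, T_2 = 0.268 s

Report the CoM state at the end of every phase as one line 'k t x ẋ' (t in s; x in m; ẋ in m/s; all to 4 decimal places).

phase 1: p=0.1102, T=0.383, ωT=1.513731, cosh=2.381869, sinh=2.161782; start (x,ẋ)=(0.091600, -0.045800) → end (x,ẋ)=(0.040846, -0.268008)
phase 2: p=0.4449, T=0.268, ωT=1.059216, cosh=1.615419, sinh=1.268691; start (x,ẋ)=(0.040846, -0.268008) → end (x,ẋ)=(-0.293847, -2.458972)

1 0.3830 0.0408 -0.2680
2 0.6510 -0.2938 -2.4590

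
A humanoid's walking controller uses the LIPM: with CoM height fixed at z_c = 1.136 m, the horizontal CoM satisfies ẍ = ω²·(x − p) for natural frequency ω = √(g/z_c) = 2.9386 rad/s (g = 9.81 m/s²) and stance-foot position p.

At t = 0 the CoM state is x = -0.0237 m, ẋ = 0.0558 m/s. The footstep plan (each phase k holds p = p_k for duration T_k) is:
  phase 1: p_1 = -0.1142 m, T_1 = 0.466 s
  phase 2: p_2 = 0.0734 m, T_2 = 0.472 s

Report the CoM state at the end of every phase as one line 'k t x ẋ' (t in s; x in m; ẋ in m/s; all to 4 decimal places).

phase 1: p=-0.1142, T=0.466, ωT=1.369388, cosh=2.093602, sinh=1.839339; start (x,ẋ)=(-0.023700, 0.055800) → end (x,ẋ)=(0.110198, 0.605983)
phase 2: p=0.0734, T=0.472, ωT=1.387019, cosh=2.126360, sinh=1.876541; start (x,ẋ)=(0.110198, 0.605983) → end (x,ẋ)=(0.538615, 1.491454)

1 0.4660 0.1102 0.6060
2 0.9380 0.5386 1.4915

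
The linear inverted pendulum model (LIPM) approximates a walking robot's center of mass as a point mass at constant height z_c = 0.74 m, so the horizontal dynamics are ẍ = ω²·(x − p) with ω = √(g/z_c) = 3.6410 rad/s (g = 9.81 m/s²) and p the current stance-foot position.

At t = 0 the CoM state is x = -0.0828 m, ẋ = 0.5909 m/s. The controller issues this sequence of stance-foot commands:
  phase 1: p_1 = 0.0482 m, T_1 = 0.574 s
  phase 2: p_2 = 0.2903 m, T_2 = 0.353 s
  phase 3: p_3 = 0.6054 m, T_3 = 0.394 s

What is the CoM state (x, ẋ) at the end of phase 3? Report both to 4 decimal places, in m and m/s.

phase 1: p=0.0482, T=0.574, ωT=2.089934, cosh=4.104038, sinh=3.980343; start (x,ẋ)=(-0.082800, 0.590900) → end (x,ẋ)=(0.156543, 0.526568)
phase 2: p=0.2903, T=0.353, ωT=1.285273, cosh=1.946115, sinh=1.669540; start (x,ẋ)=(0.156543, 0.526568) → end (x,ẋ)=(0.271446, 0.211682)
phase 3: p=0.6054, T=0.394, ωT=1.434554, cosh=2.217997, sinh=1.979775; start (x,ẋ)=(0.271446, 0.211682) → end (x,ẋ)=(-0.020209, -1.937754)

x = -0.0202, ẋ = -1.9378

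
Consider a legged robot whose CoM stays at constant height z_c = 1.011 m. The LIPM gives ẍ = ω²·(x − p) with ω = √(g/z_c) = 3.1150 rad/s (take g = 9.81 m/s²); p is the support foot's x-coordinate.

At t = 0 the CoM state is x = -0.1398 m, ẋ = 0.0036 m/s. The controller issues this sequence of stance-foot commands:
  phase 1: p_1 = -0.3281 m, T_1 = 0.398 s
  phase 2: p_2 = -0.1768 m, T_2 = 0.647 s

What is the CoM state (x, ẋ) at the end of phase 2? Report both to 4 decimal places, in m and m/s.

x = 1.7048, ẋ = 5.9015

phase 1: p=-0.3281, T=0.398, ωT=1.239770, cosh=1.872135, sinh=1.582684; start (x,ẋ)=(-0.139800, 0.003600) → end (x,ẋ)=(0.026252, 0.935070)
phase 2: p=-0.1768, T=0.647, ωT=2.015405, cosh=3.818516, sinh=3.685250; start (x,ẋ)=(0.026252, 0.935070) → end (x,ẋ)=(1.704807, 5.901527)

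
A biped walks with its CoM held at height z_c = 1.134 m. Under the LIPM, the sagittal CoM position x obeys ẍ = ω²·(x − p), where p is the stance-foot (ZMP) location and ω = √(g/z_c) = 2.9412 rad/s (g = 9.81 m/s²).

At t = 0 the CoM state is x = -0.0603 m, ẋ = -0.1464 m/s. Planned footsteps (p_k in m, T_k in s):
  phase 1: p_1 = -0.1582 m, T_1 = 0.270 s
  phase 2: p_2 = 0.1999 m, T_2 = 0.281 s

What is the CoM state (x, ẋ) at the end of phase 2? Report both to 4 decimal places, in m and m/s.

phase 1: p=-0.1582, T=0.270, ωT=0.794124, cosh=1.332239, sinh=0.880263; start (x,ẋ)=(-0.060300, -0.146400) → end (x,ẋ)=(-0.071589, 0.058426)
phase 2: p=0.1999, T=0.281, ωT=0.826477, cosh=1.361421, sinh=0.923833; start (x,ẋ)=(-0.071589, 0.058426) → end (x,ẋ)=(-0.151360, -0.658142)

x = -0.1514, ẋ = -0.6581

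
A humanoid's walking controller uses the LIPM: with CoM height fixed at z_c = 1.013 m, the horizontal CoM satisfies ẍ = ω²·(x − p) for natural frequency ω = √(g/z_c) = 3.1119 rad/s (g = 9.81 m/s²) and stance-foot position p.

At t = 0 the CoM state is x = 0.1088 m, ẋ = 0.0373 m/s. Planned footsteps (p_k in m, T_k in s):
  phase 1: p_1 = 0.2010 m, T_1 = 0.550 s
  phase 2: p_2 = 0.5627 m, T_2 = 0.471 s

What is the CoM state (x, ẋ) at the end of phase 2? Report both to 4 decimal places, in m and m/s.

phase 1: p=0.2010, T=0.550, ωT=1.711545, cosh=2.859048, sinh=2.678462; start (x,ẋ)=(0.108800, 0.037300) → end (x,ẋ)=(-0.030500, -0.661854)
phase 2: p=0.5627, T=0.471, ωT=1.465705, cosh=2.280755, sinh=2.049840; start (x,ẋ)=(-0.030500, -0.661854) → end (x,ẋ)=(-1.226213, -5.293486)

x = -1.2262, ẋ = -5.2935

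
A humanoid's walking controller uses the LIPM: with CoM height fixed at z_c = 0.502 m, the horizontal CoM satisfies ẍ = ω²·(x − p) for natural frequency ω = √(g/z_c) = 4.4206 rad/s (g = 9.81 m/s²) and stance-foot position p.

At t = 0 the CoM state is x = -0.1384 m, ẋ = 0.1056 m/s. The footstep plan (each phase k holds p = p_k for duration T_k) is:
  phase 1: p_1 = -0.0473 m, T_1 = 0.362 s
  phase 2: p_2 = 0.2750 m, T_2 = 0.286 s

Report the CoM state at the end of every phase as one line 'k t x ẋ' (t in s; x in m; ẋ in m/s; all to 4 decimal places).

phase 1: p=-0.0473, T=0.362, ωT=1.600257, cosh=2.578076, sinh=2.376231; start (x,ẋ)=(-0.138400, 0.105600) → end (x,ẋ)=(-0.225399, -0.684703)
phase 2: p=0.2750, T=0.286, ωT=1.264292, cosh=1.911512, sinh=1.629072; start (x,ẋ)=(-0.225399, -0.684703) → end (x,ẋ)=(-0.933844, -4.912429)

1 0.3620 -0.2254 -0.6847
2 0.6480 -0.9338 -4.9124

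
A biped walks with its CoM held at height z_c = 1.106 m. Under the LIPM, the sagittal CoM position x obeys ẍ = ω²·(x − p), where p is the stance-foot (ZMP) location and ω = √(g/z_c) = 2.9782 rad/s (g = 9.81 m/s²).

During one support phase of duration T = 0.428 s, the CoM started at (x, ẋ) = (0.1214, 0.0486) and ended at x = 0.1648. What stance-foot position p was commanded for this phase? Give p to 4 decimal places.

ωT = 2.9782·0.428 = 1.274670; cosh(ωT) = 1.928521, sinh(ωT) = 1.648998
x(T) = p + (x₀−p)·cosh(ωT) + (ẋ₀/ω)·sinh(ωT) ⇒ p·(1 − cosh) = x(T) − x₀·cosh − (ẋ₀/ω)·sinh
numerator   = 0.1648 − (0.1214)·1.928521 − (0.0486/2.9782)·1.648998 = -0.096232
denominator = 1 − 1.928521 = -0.928521
p = -0.096232 / -0.928521 = 0.1036

p = 0.1036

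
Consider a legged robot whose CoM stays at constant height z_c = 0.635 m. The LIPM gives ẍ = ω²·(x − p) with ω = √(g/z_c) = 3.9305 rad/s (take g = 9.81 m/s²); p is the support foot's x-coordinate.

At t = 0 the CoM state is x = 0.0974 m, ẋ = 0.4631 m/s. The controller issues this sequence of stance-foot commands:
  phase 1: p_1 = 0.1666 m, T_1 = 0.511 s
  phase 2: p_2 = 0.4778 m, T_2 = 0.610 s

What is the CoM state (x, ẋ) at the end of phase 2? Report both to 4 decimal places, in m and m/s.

phase 1: p=0.1666, T=0.511, ωT=2.008485, cosh=3.793107, sinh=3.658915; start (x,ẋ)=(0.097400, 0.463100) → end (x,ẋ)=(0.335218, 0.761397)
phase 2: p=0.4778, T=0.610, ωT=2.397605, cosh=5.543871, sinh=5.452936; start (x,ẋ)=(0.335218, 0.761397) → end (x,ẋ)=(0.743662, 1.165169)

x = 0.7437, ẋ = 1.1652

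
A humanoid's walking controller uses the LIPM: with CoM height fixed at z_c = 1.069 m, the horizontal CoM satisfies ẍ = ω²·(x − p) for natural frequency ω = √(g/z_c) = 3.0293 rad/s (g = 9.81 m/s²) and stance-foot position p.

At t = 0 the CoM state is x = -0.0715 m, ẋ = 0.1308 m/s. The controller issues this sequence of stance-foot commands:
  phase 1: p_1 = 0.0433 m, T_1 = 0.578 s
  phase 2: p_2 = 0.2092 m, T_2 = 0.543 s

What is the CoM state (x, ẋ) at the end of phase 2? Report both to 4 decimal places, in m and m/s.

phase 1: p=0.0433, T=0.578, ωT=1.750935, cosh=2.966800, sinh=2.793188; start (x,ẋ)=(-0.071500, 0.130800) → end (x,ẋ)=(-0.176684, -0.583312)
phase 2: p=0.2092, T=0.543, ωT=1.644910, cosh=2.686787, sinh=2.493757; start (x,ẋ)=(-0.176684, -0.583312) → end (x,ẋ)=(-1.307776, -4.482329)

x = -1.3078, ẋ = -4.4823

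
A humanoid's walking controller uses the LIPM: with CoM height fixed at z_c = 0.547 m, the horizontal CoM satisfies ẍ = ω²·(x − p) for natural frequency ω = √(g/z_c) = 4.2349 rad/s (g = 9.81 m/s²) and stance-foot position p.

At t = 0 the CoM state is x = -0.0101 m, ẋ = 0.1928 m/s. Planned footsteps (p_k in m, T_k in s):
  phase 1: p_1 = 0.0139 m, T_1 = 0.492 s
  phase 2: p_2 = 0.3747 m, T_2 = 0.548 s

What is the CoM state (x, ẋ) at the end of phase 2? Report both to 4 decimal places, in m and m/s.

phase 1: p=0.0139, T=0.492, ωT=2.083571, cosh=4.078794, sinh=3.954309; start (x,ẋ)=(-0.010100, 0.192800) → end (x,ẋ)=(0.096035, 0.384485)
phase 2: p=0.3747, T=0.548, ωT=2.320725, cosh=5.140629, sinh=5.042427; start (x,ẋ)=(0.096035, 0.384485) → end (x,ẋ)=(-0.600015, -3.974174)

x = -0.6000, ẋ = -3.9742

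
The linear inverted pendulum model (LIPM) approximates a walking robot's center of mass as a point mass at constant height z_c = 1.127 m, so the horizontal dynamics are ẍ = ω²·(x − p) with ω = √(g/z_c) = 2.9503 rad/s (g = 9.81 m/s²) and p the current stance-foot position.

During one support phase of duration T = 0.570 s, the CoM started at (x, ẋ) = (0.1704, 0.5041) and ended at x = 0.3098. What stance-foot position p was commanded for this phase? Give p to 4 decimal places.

ωT = 2.9503·0.570 = 1.681671; cosh(ωT) = 2.780296, sinh(ωT) = 2.594233
x(T) = p + (x₀−p)·cosh(ωT) + (ẋ₀/ω)·sinh(ωT) ⇒ p·(1 − cosh) = x(T) − x₀·cosh − (ẋ₀/ω)·sinh
numerator   = 0.3098 − (0.1704)·2.780296 − (0.5041/2.9503)·2.594233 = -0.607223
denominator = 1 − 2.780296 = -1.780296
p = -0.607223 / -1.780296 = 0.3411

p = 0.3411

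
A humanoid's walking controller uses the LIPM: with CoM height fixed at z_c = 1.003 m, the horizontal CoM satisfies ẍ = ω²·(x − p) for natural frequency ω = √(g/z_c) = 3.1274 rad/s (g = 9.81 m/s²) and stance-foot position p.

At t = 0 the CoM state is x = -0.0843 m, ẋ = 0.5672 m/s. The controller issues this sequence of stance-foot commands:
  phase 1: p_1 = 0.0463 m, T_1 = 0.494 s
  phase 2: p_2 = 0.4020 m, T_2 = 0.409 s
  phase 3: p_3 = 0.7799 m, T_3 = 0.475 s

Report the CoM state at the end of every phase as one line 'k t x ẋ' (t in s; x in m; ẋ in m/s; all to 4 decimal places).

1 0.4940 0.1320 0.4762
2 0.9030 0.1317 -0.4778
3 1.3780 -1.0452 -5.3571

phase 1: p=0.0463, T=0.494, ωT=1.544936, cosh=2.450498, sinh=2.237172; start (x,ẋ)=(-0.084300, 0.567200) → end (x,ẋ)=(0.132009, 0.476175)
phase 2: p=0.4020, T=0.409, ωT=1.279107, cosh=1.935857, sinh=1.657571; start (x,ẋ)=(0.132009, 0.476175) → end (x,ẋ)=(0.131717, -0.477796)
phase 3: p=0.7799, T=0.475, ωT=1.485515, cosh=2.321813, sinh=2.095427; start (x,ẋ)=(0.131717, -0.477796) → end (x,ẋ)=(-1.045194, -5.357053)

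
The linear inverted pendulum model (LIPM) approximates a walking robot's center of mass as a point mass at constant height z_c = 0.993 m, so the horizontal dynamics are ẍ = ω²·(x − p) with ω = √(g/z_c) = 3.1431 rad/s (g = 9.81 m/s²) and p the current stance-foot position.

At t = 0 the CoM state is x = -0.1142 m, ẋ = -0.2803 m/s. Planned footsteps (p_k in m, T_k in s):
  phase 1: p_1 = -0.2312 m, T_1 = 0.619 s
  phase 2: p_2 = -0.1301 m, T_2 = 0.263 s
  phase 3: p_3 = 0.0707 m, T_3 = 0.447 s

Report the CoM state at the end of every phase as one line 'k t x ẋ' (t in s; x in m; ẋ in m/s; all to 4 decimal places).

phase 1: p=-0.2312, T=0.619, ωT=1.945579, cosh=3.570293, sinh=3.427389; start (x,ẋ)=(-0.114200, -0.280300) → end (x,ẋ)=(-0.119128, 0.259644)
phase 2: p=-0.1301, T=0.263, ωT=0.826635, cosh=1.361567, sinh=0.924048; start (x,ẋ)=(-0.119128, 0.259644) → end (x,ẋ)=(-0.038828, 0.385388)
phase 3: p=0.0707, T=0.447, ωT=1.404966, cosh=2.160381, sinh=1.915006; start (x,ẋ)=(-0.038828, 0.385388) → end (x,ẋ)=(0.068884, 0.173330)

1 0.6190 -0.1191 0.2596
2 0.8820 -0.0388 0.3854
3 1.3290 0.0689 0.1733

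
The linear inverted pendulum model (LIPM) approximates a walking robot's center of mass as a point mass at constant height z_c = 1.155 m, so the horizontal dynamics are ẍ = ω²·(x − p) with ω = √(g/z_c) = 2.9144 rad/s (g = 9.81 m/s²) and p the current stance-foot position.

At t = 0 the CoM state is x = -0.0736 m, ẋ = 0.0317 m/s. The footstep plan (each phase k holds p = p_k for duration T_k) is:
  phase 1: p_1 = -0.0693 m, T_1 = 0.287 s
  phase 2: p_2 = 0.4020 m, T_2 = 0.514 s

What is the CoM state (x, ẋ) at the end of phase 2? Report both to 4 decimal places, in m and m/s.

phase 1: p=-0.0693, T=0.287, ωT=0.836433, cosh=1.370686, sinh=0.937433; start (x,ẋ)=(-0.073600, 0.031700) → end (x,ẋ)=(-0.064997, 0.031703)
phase 2: p=0.4020, T=0.514, ωT=1.498002, cosh=2.348159, sinh=2.124583; start (x,ẋ)=(-0.064997, 0.031703) → end (x,ẋ)=(-0.671473, -2.817151)

x = -0.6715, ẋ = -2.8172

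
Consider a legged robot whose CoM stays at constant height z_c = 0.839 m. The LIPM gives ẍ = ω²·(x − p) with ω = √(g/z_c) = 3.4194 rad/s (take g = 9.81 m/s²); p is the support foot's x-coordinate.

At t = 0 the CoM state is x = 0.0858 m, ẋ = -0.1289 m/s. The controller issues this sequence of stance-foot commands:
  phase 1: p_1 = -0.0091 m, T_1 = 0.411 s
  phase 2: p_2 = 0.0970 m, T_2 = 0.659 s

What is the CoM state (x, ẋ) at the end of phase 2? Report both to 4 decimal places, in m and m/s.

x = 0.6982, ẋ = 2.0823

phase 1: p=-0.0091, T=0.411, ωT=1.405373, cosh=2.161162, sinh=1.915887; start (x,ẋ)=(0.085800, -0.128900) → end (x,ẋ)=(0.123772, 0.343133)
phase 2: p=0.0970, T=0.659, ωT=2.253385, cosh=4.812473, sinh=4.707430; start (x,ẋ)=(0.123772, 0.343133) → end (x,ẋ)=(0.698224, 2.082254)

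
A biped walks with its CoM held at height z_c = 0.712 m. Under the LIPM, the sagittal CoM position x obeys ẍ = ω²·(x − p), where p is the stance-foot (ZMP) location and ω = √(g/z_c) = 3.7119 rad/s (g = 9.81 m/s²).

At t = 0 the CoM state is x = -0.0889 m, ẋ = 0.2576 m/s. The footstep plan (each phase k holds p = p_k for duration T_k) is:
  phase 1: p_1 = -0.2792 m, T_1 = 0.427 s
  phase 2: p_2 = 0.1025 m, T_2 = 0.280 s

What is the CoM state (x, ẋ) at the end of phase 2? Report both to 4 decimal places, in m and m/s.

x = 1.2911, ẋ = 4.8804

phase 1: p=-0.2792, T=0.427, ωT=1.584981, cosh=2.542076, sinh=2.337124; start (x,ẋ)=(-0.088900, 0.257600) → end (x,ẋ)=(0.366750, 2.305724)
phase 2: p=0.1025, T=0.280, ωT=1.039332, cosh=1.590509, sinh=1.236818; start (x,ẋ)=(0.366750, 2.305724) → end (x,ẋ)=(1.291067, 4.880432)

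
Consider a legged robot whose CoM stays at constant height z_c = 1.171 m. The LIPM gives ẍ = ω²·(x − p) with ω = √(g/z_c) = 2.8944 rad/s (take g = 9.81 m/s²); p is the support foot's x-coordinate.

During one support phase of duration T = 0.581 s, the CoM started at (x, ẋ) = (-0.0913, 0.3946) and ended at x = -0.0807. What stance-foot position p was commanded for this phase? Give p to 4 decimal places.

p = 0.1014

ωT = 2.8944·0.581 = 1.681646; cosh(ωT) = 2.780232, sinh(ωT) = 2.594165
x(T) = p + (x₀−p)·cosh(ωT) + (ẋ₀/ω)·sinh(ωT) ⇒ p·(1 − cosh) = x(T) − x₀·cosh − (ẋ₀/ω)·sinh
numerator   = -0.0807 − (-0.0913)·2.780232 − (0.3946/2.8944)·2.594165 = -0.180533
denominator = 1 − 2.780232 = -1.780232
p = -0.180533 / -1.780232 = 0.1014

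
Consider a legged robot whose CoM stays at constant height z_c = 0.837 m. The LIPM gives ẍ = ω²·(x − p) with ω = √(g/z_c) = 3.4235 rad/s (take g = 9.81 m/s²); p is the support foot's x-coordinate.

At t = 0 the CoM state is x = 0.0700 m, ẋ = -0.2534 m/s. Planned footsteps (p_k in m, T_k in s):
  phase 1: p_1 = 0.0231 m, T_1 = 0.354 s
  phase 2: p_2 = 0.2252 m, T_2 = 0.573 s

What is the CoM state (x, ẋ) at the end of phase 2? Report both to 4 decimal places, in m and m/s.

phase 1: p=0.0231, T=0.354, ωT=1.211919, cosh=1.828776, sinh=1.531150; start (x,ẋ)=(0.070000, -0.253400) → end (x,ẋ)=(-0.004463, -0.217567)
phase 2: p=0.2252, T=0.573, ωT=1.961666, cosh=3.625892, sinh=3.485268; start (x,ẋ)=(-0.004463, -0.217567) → end (x,ẋ)=(-0.829025, -3.529169)

x = -0.8290, ẋ = -3.5292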